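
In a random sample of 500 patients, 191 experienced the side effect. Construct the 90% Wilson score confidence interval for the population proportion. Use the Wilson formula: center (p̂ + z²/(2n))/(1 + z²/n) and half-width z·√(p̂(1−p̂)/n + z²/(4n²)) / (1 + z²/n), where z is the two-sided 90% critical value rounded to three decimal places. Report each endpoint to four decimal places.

Here p̂ = 191/500 = 0.38200 and z = 1.645 (z² = 2.706025).
1 + z²/n = 1.005412.
Adjusted center: (0.38200 + z²/(2n))/1.005412 = 0.38264.
Radicand: p̂(1−p̂)/n + z²/(4n²) = 0.000472152 + 0.000002706 = 0.000474858.
Half-width = 1.645·√0.000474858/1.005412 = 0.03565.
Interval: 0.38264 ± 0.03565 → (0.3470, 0.4183).

(0.3470, 0.4183)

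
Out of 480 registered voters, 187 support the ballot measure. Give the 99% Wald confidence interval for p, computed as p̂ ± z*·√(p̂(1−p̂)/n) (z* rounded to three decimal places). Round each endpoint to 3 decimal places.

The sample proportion is 187/480 = 0.38958.
SE = √(p̂(1−p̂)/n) = √(0.237808/480) = 0.022258.
z* = 2.576 at the 99% level.
Margin = 2.576·0.022258 = 0.05734.
So the interval runs from 0.332 to 0.447.

(0.332, 0.447)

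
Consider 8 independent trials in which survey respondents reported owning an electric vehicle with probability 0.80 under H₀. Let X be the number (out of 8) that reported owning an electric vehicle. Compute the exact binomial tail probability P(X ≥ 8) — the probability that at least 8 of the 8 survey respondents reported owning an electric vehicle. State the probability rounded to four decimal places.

X ~ Binomial(n=8, p=0.80).
P(X ≥ 8) = C(8,8)·0.80^8·0.20^0.
= 0.167772 = 0.1678.

P = 0.1678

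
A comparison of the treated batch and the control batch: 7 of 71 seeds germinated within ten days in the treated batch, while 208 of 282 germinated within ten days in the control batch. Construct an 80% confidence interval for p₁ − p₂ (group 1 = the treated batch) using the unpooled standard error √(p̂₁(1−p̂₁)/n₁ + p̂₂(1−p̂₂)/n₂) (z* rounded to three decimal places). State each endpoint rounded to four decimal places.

(-0.6954, -0.5826)

p̂₁ = 7/71 = 0.09859, p̂₂ = 208/282 = 0.73759; p̂₁ − p̂₂ = -0.63900.
SE = √(0.001251708 + 0.000686353) = √0.001938061 = 0.044023.
For 80% confidence, z* = 1.282. Margin = 1.282·0.044023 = 0.05644.
So the interval runs from -0.6954 to -0.5826.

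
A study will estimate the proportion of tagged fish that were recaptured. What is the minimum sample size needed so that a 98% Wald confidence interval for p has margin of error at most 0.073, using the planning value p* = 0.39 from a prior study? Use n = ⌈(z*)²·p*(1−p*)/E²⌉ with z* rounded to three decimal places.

z* = 2.326 at the 98% level.
p*(1−p*) = 0.2379.
Required n before rounding: 5.410276 × 0.2379 / 0.073² = 241.528.
Rounding up, n = 242.

n = 242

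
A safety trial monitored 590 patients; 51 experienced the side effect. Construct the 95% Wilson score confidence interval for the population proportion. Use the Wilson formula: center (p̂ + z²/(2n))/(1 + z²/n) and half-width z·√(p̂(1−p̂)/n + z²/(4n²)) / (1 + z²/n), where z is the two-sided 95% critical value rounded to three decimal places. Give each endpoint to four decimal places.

(0.0664, 0.1119)

p̂ = 51/590 = 0.08644; z = 1.960, so z² = 3.841600.
Denominator 1 + z²/n = 1 + 3.841600/590 = 1.006511.
Center = (0.08644 + 0.003256)/1.006511 = 0.08912.
Radicand: p̂(1−p̂)/n + z²/(4n²) = 0.000133845 + 0.000002759 = 0.000136604.
Half-width = 1.960·√0.000136604/1.006511 = 0.02276.
Interval: 0.08912 ± 0.02276 → (0.0664, 0.1119).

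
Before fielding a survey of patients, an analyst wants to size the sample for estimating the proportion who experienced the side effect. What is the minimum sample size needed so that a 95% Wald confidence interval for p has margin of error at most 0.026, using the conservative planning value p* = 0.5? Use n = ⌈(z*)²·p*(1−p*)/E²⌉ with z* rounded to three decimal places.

The 95% critical value is z* = 1.960.
p*(1−p*) = 0.2500.
(z*)²·p*(1−p*)/E² = 3.841600·0.2500/0.000676 = 1420.710.
⌈1420.710⌉ = 1421.

n = 1421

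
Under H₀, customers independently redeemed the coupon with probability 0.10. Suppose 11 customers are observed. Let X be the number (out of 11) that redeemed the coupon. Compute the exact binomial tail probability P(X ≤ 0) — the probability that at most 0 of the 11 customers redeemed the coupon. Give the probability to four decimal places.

P = 0.3138

X is binomial with n = 11 and p = 0.10.
P(X ≤ 0) = C(11,0)·0.10^0·0.90^11.
= 0.313811 = 0.3138.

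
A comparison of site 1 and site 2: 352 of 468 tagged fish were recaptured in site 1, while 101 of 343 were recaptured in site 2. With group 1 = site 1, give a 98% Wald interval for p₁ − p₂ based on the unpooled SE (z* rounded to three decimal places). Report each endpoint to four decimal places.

(0.3840, 0.5314)

p̂₁ = 352/468 = 0.75214, p̂₂ = 101/343 = 0.29446; p̂₁ − p̂₂ = 0.45768.
SE = √(0.000398348 + 0.000605696) = √0.001004044 = 0.031687.
z* = 2.326 at the 98% level. Margin = 2.326·0.031687 = 0.07370.
So the interval runs from 0.3840 to 0.5314.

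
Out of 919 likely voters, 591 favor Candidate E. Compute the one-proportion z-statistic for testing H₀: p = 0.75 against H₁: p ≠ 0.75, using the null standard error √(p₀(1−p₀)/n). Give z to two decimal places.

z = -7.48

p̂ = 591/919 = 0.64309.
SE₀ = √(0.75·0.25/919) = 0.014284.
z = (0.64309 − 0.75)/0.014284 = -0.10691/0.014284 = -7.48.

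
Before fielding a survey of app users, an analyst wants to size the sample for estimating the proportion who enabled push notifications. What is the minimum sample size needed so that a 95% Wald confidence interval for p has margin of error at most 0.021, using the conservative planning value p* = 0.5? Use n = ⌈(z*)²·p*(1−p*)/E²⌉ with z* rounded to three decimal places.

The 95% critical value is z* = 1.960.
p*(1−p*) = 0.50·0.50 = 0.2500.
Required n before rounding: 3.841600 × 0.2500 / 0.021² = 2177.778.
⌈2177.778⌉ = 2178.

n = 2178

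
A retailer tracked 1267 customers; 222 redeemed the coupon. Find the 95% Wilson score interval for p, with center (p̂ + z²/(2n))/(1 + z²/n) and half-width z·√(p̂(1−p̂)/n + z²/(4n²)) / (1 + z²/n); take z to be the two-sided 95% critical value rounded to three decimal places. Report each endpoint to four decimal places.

p̂ = 222/1267 = 0.17522; z = 1.960, so z² = 3.841600.
1 + z²/n = 1.003032.
Center = (0.17522 + 0.001516)/1.003032 = 0.17620.
Radicand: p̂(1−p̂)/n + z²/(4n²) = 0.000114062 + 0.000000598 = 0.000114660.
Half-width = z·√(radicand)/denom = 1.960·0.010708/1.003032 = 0.02092.
CI: 0.17620 ± 0.02092 = (0.1553, 0.1971).

(0.1553, 0.1971)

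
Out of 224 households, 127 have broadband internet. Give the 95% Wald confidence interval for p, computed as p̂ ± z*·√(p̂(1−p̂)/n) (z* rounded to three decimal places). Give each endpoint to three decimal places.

p̂ = 127/224 = 0.56696.
SE(p̂) = √(0.56696·0.43304/224) = 0.033107.
z* = 1.960 at the 95% level.
Margin of error: 1.960 × 0.033107 = 0.06489.
Interval: 0.56696 ± 0.06489 → (0.502, 0.632).

(0.502, 0.632)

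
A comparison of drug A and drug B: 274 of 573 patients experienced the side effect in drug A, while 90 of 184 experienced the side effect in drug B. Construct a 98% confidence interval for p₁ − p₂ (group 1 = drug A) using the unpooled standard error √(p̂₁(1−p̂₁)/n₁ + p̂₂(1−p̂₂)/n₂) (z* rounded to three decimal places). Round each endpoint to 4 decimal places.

p̂₁ = 274/573 = 0.47818, p̂₂ = 90/184 = 0.48913; p̂₁ − p̂₂ = -0.01095.
Unpooled SE = √(p̂₁(1−p̂₁)/n₁ + p̂₂(1−p̂₂)/n₂) = √(0.000435470 + 0.001358054) = 0.042350.
z* = 2.326 at the 98% level. Margin of error = 0.09851.
Interval: -0.01095 ± 0.09851 → (-0.1095, 0.0876).

(-0.1095, 0.0876)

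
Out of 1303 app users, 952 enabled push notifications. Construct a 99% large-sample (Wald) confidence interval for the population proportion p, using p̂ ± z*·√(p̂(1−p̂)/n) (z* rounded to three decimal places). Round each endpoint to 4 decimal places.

(0.6990, 0.7623)

p̂ = 952/1303 = 0.73062.
SE = √(p̂(1−p̂)/n) = √(0.196814/1303) = 0.012290.
For 99% confidence, z* = 2.576.
Margin = 2.576·0.012290 = 0.03166.
So the interval runs from 0.6990 to 0.7623.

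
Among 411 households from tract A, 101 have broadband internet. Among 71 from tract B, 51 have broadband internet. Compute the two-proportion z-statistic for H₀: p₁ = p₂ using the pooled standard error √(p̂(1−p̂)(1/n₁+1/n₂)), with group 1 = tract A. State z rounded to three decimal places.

Sample proportions: p̂₁ = 101/411 = 0.24574 and p̂₂ = 51/71 = 0.71831.
Pooling: p̂ = 152/482 = 0.31535.
SE = √[p̂(1−p̂)(1/n₁+1/n₂)] = √[0.31535·0.68465·(1/411+1/71)] ≈ 0.059718.
z = -0.47257/0.059718 = -7.913.

z = -7.913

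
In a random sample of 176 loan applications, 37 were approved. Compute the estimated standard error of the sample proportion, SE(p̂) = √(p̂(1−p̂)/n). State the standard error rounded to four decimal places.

SE = 0.0307

Sample proportion p̂ = 37/176 = 0.21023.
p̂(1−p̂) = 0.21023·0.78977 = 0.166033.
Dividing by n and taking the root: √0.000943369 = 0.0307.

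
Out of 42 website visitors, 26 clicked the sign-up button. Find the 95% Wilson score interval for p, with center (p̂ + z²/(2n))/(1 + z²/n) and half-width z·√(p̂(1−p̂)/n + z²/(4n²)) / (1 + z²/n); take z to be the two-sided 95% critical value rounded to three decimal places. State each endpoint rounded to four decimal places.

Here p̂ = 26/42 = 0.61905 and z = 1.960 (z² = 3.841600).
1 + z²/n = 1.091467.
Adjusted center: (0.61905 + z²/(2n))/1.091467 = 0.60907.
Radicand: p̂(1−p̂)/n + z²/(4n²) = 0.005614944 + 0.000544444 = 0.006159388.
Half-width = z·√(radicand)/denom = 1.960·0.078482/1.091467 = 0.14093.
Interval: 0.60907 ± 0.14093 → (0.4681, 0.7500).

(0.4681, 0.7500)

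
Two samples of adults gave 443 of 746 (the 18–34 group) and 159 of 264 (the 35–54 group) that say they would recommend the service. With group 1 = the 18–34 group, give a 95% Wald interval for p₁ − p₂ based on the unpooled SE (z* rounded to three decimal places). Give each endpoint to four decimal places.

p̂₁ = 0.59383, p̂₂ = 0.60227, so the observed difference is -0.00844.
Unpooled SE = √(p̂₁(1−p̂₁)/n₁ + p̂₂(1−p̂₂)/n₂) = √(0.000323318 + 0.000907350) = 0.035081.
For 95% confidence, z* = 1.960. Margin of error = 0.06876.
CI: -0.00844 ± 0.06876 = (-0.0772, 0.0603).

(-0.0772, 0.0603)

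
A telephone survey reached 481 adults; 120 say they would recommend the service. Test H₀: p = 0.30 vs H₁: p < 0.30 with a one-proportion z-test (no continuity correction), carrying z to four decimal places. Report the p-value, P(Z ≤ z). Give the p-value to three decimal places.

p̂ = 120/481 = 0.24948.
Under H₀, SE = √(p₀(1−p₀)/n) = √(0.30·0.70/481) = √0.000436590 = 0.020895.
Test statistic (full precision, shown to 4 dp): z = (120/481 − 0.30)/SE₀ ≈ -2.4178.
p-value = P(Z ≤ z) with z = -2.4178 → 0.008.

p-value = 0.008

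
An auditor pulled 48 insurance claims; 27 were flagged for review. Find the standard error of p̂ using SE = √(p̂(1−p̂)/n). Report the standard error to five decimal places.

SE = 0.07160

p̂ = 27/48 = 0.56250.
p̂(1−p̂) = 0.56250·0.43750 = 0.246094.
SE = √(0.246094/48) = √0.005126958 = 0.07160.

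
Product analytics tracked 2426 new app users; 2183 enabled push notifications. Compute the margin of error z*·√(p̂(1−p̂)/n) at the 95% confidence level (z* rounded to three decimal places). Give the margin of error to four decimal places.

With x = 2183 successes in n = 2426, p̂ = 0.89984.
SE = √(p̂(1−p̂)/n) = √(0.090132/2426) = 0.006095.
For 95% confidence, z* = 1.960.
ME = 1.960·0.006095 = 0.0119.

ME = 0.0119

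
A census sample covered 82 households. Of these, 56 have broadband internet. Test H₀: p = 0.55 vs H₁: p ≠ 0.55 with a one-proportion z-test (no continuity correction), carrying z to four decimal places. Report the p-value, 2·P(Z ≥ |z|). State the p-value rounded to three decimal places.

p-value = 0.016

p̂ = 56/82 = 0.68293.
Null standard error: √(0.55·0.45/82) = √0.003018293 = 0.054939.
Test statistic (full precision, shown to 4 dp): z = (56/82 − 0.55)/SE₀ ≈ 2.4195.
From the standard normal, 2·P(Z ≥ |z|) = 0.016.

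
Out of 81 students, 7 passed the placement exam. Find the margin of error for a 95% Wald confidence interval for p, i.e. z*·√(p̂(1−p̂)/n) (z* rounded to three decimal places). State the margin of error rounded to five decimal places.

ME = 0.06119

With x = 7 successes in n = 81, p̂ = 0.08642.
SE(p̂) = √(0.08642·0.91358/81) = 0.031220.
z* = 1.960 at the 95% level.
ME = 1.960·0.031220 = 0.06119.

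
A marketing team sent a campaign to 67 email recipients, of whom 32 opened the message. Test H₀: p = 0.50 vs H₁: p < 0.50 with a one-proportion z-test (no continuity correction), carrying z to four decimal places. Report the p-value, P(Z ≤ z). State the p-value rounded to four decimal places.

Sample proportion p̂ = 32/67 = 0.47761.
SE₀ = √(0.50·0.50/67) = 0.061085.
z = (p̂ − p₀)/SE = (32/67 − 0.50)/0.061085 ≈ -0.3665.
p-value = P(Z ≤ z) with z = -0.3665 → 0.3570.

p-value = 0.3570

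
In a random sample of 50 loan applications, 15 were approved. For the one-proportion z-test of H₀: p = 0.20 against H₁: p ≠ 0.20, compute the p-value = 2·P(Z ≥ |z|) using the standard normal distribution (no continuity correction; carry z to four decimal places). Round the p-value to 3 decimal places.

p̂ = 15/50 = 0.30000.
SE₀ = √(0.20·0.80/50) = 0.056569.
z = (p̂ − p₀)/SE = (15/50 − 0.20)/0.056569 ≈ 1.7678.
p-value = 2·P(Z ≥ |z|) with z = 1.7678 → 0.077.

p-value = 0.077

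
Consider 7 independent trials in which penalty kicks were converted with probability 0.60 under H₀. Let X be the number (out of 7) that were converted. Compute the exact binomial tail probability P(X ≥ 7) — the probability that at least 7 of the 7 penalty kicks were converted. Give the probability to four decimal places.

P = 0.0280

X is binomial with n = 7 and p = 0.60.
P(X ≥ 7) = C(7,7)·0.60^7·0.40^0.
= 0.027994 = 0.0280.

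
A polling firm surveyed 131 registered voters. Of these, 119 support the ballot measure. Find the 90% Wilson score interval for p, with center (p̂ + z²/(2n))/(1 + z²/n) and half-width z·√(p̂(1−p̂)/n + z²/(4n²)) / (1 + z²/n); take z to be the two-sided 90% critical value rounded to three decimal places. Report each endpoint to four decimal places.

p̂ = 119/131 = 0.90840; z = 1.645, so z² = 2.706025.
1 + z²/n = 1.020657.
Adjusted center: (0.90840 + z²/(2n))/1.020657 = 0.90013.
Radicand: p̂(1−p̂)/n + z²/(4n²) = 0.000635206 + 0.000039421 = 0.000674627.
Half-width = z·√(radicand)/denom = 1.645·0.025974/1.020657 = 0.04186.
So the interval runs from 0.8583 to 0.9420.

(0.8583, 0.9420)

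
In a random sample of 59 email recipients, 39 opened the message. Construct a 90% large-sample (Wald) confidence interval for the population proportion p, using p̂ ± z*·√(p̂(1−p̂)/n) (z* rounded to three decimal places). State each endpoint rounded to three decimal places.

With x = 39 successes in n = 59, p̂ = 0.66102.
SE(p̂) = √(0.66102·0.33898/59) = 0.061627.
For 90% confidence, z* = 1.645.
Margin of error: 1.645 × 0.061627 = 0.10138.
CI: 0.66102 ± 0.10138 = (0.560, 0.762).

(0.560, 0.762)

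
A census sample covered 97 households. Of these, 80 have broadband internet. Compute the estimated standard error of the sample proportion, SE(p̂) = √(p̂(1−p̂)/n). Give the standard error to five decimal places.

The sample proportion is 80/97 = 0.82474.
p̂(1−p̂) = 0.82474·0.17526 = 0.144544.
SE = √(0.144544/97) = 0.03860.

SE = 0.03860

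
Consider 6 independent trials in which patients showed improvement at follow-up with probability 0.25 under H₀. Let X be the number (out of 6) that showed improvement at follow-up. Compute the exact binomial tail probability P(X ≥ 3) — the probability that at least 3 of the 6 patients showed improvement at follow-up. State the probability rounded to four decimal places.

X ~ Binomial(n=6, p=0.25).
P(X ≥ 3) = C(6,3)·0.25^3·0.75^3 + C(6,4)·0.25^4·0.75^2 + C(6,5)·0.25^5·0.75^1 + C(6,6)·0.25^6·0.75^0.
= 0.131836 + 0.032959 + 0.004395 + 0.000244 = 0.1694.

P = 0.1694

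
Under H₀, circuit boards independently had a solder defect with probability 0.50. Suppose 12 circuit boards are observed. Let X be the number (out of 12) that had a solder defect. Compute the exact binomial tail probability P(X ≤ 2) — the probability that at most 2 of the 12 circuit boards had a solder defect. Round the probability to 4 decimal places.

P = 0.0193

X is binomial with n = 12 and p = 0.50.
P(X ≤ 2) = C(12,0)·0.50^0·0.50^12 + C(12,1)·0.50^1·0.50^11 + C(12,2)·0.50^2·0.50^10.
= 0.000244 + 0.002930 + 0.016113 = 0.0193.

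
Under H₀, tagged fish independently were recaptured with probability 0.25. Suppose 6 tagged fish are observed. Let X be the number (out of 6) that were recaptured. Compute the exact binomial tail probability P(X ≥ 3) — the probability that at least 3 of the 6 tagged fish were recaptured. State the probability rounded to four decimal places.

P = 0.1694

X ~ Binomial(n=6, p=0.25).
P(X ≥ 3) = C(6,3)·0.25^3·0.75^3 + C(6,4)·0.25^4·0.75^2 + C(6,5)·0.25^5·0.75^1 + C(6,6)·0.25^6·0.75^0.
= 0.131836 + 0.032959 + 0.004395 + 0.000244 = 0.1694.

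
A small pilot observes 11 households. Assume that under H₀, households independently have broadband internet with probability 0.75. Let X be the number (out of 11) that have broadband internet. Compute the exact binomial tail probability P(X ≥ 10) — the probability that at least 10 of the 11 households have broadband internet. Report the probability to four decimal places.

X ~ Binomial(n=11, p=0.75).
P(X ≥ 10) = C(11,10)·0.75^10·0.25^1 + C(11,11)·0.75^11·0.25^0.
= 0.154862 + 0.042235 = 0.1971.

P = 0.1971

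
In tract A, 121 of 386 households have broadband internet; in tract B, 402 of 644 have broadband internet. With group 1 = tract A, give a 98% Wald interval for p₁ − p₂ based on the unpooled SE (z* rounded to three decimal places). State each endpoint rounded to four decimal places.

(-0.3814, -0.2401)

p̂₁ = 0.31347, p̂₂ = 0.62422, so the observed difference is -0.31075.
SE = √(0.000557531 + 0.000364237) = √0.000921768 = 0.030361.
z* = 2.326 at the 98% level. Margin = 2.326·0.030361 = 0.07062.
Interval: -0.31075 ± 0.07062 → (-0.3814, -0.2401).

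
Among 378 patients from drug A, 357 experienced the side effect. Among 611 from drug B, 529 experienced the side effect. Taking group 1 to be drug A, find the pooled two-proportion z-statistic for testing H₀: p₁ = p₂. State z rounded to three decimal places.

Sample proportions: p̂₁ = 357/378 = 0.94444 and p̂₂ = 529/611 = 0.86579.
Pooling: p̂ = 886/989 = 0.89585.
Pooled SE = √[0.0932993·0.00428216] ≈ 0.019988.
z = (p̂₁ − p̂₂)/SE = (0.94444 − 0.86579)/0.019988 = 0.07865/0.019988 = 3.935.

z = 3.935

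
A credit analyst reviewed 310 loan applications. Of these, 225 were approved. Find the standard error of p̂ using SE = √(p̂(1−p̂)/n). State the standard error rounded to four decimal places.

SE = 0.0253

p̂ = 225/310 = 0.72581.
p̂(1−p̂) = 0.72581·0.27419 = 0.199010.
Dividing by n and taking the root: √0.000641968 = 0.0253.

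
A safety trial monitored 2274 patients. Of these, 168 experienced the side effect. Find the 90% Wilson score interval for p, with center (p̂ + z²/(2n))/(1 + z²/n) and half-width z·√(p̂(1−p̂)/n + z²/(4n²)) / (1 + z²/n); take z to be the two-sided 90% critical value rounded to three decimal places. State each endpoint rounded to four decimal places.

(0.0654, 0.0834)

Here p̂ = 168/2274 = 0.07388 and z = 1.645 (z² = 2.706025).
Denominator 1 + z²/n = 1 + 2.706025/2274 = 1.001190.
Adjusted center: (0.07388 + z²/(2n))/1.001190 = 0.07439.
Radicand: p̂(1−p̂)/n + z²/(4n²) = 0.000030088 + 0.000000131 = 0.000030219.
Half-width = 1.645·√0.000030219/1.001190 = 0.00903.
Interval: 0.07439 ± 0.00903 → (0.0654, 0.0834).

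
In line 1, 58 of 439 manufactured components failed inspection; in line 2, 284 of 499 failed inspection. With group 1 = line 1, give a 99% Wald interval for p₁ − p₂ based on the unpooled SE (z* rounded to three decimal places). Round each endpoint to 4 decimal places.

(-0.5077, -0.3664)

p̂₁ = 0.13212, p̂₂ = 0.56914, so the observed difference is -0.43702.
SE = √(0.000261192 + 0.000491423) = √0.000752615 = 0.027434.
z* = 2.576 at the 99% level. Margin = 2.576·0.027434 = 0.07067.
Interval: -0.43702 ± 0.07067 → (-0.5077, -0.3664).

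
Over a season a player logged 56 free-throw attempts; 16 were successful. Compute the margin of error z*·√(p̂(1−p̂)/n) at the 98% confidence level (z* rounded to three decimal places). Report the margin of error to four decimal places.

ME = 0.1404

The sample proportion is 16/56 = 0.28571.
Standard error of p̂: √(0.204082/56) = √0.003644315 = 0.060368.
The 98% critical value is z* = 2.326.
ME = 2.326·0.060368 = 0.1404.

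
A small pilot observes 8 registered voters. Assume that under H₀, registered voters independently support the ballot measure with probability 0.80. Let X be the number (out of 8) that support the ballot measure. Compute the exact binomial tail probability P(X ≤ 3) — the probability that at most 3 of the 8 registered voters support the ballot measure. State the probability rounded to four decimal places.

X is binomial with n = 8 and p = 0.80.
P(X ≤ 3) = C(8,0)·0.80^0·0.20^8 + C(8,1)·0.80^1·0.20^7 + C(8,2)·0.80^2·0.20^6 + C(8,3)·0.80^3·0.20^5.
= 0.000003 + 0.000082 + 0.001147 + 0.009175 = 0.0104.

P = 0.0104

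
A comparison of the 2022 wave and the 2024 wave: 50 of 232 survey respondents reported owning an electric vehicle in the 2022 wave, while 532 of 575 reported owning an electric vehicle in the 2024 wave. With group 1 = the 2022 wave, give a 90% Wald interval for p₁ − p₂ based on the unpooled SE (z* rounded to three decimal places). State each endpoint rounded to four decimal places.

p̂₁ = 50/232 = 0.21552, p̂₂ = 532/575 = 0.92522; p̂₁ − p̂₂ = -0.70970.
SE = √(0.000728748 + 0.000120331) = √0.000849079 = 0.029139.
For 90% confidence, z* = 1.645. Margin of error = 0.04793.
Interval: -0.70970 ± 0.04793 → (-0.7576, -0.6618).

(-0.7576, -0.6618)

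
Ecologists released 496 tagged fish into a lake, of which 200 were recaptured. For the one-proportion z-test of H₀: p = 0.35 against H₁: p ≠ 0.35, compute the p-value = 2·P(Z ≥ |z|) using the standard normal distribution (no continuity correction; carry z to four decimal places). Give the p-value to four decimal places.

With x = 200 successes in n = 496, p̂ = 0.40323.
Under H₀, SE = √(p₀(1−p₀)/n) = √(0.35·0.65/496) = √0.000458669 = 0.021417.
z = (p̂ − p₀)/SE = (200/496 − 0.35)/0.021417 ≈ 2.4853.
p-value = 2·P(Z ≥ |z|) with z = 2.4853 → 0.0129.

p-value = 0.0129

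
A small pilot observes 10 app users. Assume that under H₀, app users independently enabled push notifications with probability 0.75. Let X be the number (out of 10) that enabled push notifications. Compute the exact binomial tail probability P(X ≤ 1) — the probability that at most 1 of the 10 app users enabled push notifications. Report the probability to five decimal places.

X ~ Binomial(n=10, p=0.75).
P(X ≤ 1) = C(10,0)·0.75^0·0.25^10 + C(10,1)·0.75^1·0.25^9.
= 0.000001 + 0.000029 = 0.00003.

P = 0.00003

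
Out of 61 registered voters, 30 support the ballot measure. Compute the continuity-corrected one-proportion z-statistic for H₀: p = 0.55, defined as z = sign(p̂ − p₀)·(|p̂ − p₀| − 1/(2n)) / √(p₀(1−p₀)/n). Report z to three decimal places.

p̂ = 30/61 = 0.49180. p̂ − p₀ = -0.058197.
Continuity correction 1/(2n) = 1/122 = 0.008197.
Corrected numerator: |-0.058197| − 0.008197 = 0.050000.
SE₀ = √(0.55·0.45/61) = 0.063698.
z = −0.050000/0.063698 = -0.785.

z = -0.785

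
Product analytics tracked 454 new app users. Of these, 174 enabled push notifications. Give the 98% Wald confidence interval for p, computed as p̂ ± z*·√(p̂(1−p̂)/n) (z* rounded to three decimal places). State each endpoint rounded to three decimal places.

(0.330, 0.436)

The sample proportion is 174/454 = 0.38326.
Standard error of p̂: √(0.236372/454) = √0.000520643 = 0.022818.
The 98% critical value is z* = 2.326.
Margin of error: 2.326 × 0.022818 = 0.05307.
Interval: 0.38326 ± 0.05307 → (0.330, 0.436).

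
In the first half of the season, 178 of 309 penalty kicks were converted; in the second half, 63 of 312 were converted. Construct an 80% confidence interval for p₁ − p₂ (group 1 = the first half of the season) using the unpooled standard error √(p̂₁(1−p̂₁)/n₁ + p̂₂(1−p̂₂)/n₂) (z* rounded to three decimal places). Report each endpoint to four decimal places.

p̂₁ = 178/309 = 0.57605, p̂₂ = 63/312 = 0.20192; p̂₁ − p̂₂ = 0.37413.
Unpooled SE = √(p̂₁(1−p̂₁)/n₁ + p̂₂(1−p̂₂)/n₂) = √(0.000790343 + 0.000516507) = 0.036150.
For 80% confidence, z* = 1.282. Margin of error = 0.04634.
CI: 0.37413 ± 0.04634 = (0.3278, 0.4205).

(0.3278, 0.4205)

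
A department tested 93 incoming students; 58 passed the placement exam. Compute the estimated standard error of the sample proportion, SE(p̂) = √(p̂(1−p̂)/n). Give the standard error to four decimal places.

SE = 0.0502

p̂ = 58/93 = 0.62366.
p̂(1−p̂) = 0.62366·0.37634 = 0.234708.
Dividing by n and taking the root: √0.002523742 = 0.0502.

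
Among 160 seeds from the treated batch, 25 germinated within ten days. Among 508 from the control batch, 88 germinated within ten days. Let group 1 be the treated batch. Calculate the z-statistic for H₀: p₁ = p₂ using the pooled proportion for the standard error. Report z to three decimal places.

p̂₁ = 25/160 = 0.15625, p̂₂ = 88/508 = 0.17323.
Pooled p̂ = (25+88)/(160+508) = 113/668 = 0.16916.
SE = √[p̂(1−p̂)(1/n₁+1/n₂)] = √[0.16916·0.83084·(1/160+1/508)] ≈ 0.033986.
z = (p̂₁ − p̂₂)/SE = (0.15625 − 0.17323)/0.033986 = -0.01698/0.033986 = -0.500.

z = -0.500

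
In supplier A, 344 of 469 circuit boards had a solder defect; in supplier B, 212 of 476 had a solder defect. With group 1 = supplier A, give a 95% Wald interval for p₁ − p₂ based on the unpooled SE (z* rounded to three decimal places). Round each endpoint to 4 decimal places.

p̂₁ = 344/469 = 0.73348, p̂₂ = 212/476 = 0.44538; p̂₁ − p̂₂ = 0.28810.
SE = √(0.000416821 + 0.000518942) = √0.000935763 = 0.030590.
For 95% confidence, z* = 1.960. Margin = 1.960·0.030590 = 0.05996.
CI: 0.28810 ± 0.05996 = (0.2281, 0.3481).

(0.2281, 0.3481)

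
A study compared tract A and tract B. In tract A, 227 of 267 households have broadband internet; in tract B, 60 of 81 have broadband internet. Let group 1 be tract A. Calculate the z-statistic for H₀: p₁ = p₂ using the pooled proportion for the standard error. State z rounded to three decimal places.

p̂₁ = 227/267 = 0.85019, p̂₂ = 60/81 = 0.74074.
Pooling: p̂ = 287/348 = 0.82471.
Pooled SE = √[0.1445617·0.01609100] ≈ 0.048230.
z = (p̂₁ − p̂₂)/SE = (0.85019 − 0.74074)/0.048230 = 0.10945/0.048230 = 2.269.

z = 2.269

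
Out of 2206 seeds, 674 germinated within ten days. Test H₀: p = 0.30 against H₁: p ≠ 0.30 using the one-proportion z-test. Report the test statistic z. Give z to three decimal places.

p̂ = 674/2206 = 0.30553.
Null standard error: √(0.30·0.70/2206) = √0.000095195 = 0.009757.
z = (p̂ − p₀)/SE = (0.30553 − 0.30)/0.009757 = 0.567.

z = 0.567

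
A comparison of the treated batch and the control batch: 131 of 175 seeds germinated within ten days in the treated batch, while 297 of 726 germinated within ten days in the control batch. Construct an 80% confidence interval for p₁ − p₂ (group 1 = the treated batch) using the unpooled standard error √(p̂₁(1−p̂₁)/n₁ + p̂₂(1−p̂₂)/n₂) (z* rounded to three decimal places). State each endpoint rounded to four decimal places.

(0.2914, 0.3876)

p̂₁ = 131/175 = 0.74857, p̂₂ = 297/726 = 0.40909; p̂₁ − p̂₂ = 0.33948.
SE = √(0.001075499 + 0.000332969) = √0.001408468 = 0.037530.
z* = 1.282 at the 80% level. Margin of error = 0.04811.
CI: 0.33948 ± 0.04811 = (0.2914, 0.3876).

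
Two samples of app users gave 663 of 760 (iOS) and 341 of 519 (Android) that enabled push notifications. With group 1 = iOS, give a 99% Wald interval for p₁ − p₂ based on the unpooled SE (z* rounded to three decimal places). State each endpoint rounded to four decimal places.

(0.1533, 0.2774)

p̂₁ = 0.87237, p̂₂ = 0.65703, so the observed difference is 0.21534.
SE = √(0.000146502 + 0.000434182) = √0.000580684 = 0.024097.
For 99% confidence, z* = 2.576. Margin = 2.576·0.024097 = 0.06207.
Interval: 0.21534 ± 0.06207 → (0.1533, 0.2774).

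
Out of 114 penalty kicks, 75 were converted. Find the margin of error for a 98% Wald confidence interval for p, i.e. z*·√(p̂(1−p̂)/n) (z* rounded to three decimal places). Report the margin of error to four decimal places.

Sample proportion p̂ = 75/114 = 0.65789.
Standard error of p̂: √(0.225069/114) = √0.001974292 = 0.044433.
The 98% critical value is z* = 2.326.
So ME = 0.1034.

ME = 0.1034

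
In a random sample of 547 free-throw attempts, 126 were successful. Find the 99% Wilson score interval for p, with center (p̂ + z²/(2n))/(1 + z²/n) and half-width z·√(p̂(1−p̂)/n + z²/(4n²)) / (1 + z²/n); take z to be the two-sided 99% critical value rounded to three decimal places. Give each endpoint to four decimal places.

Here p̂ = 126/547 = 0.23035 and z = 2.576 (z² = 6.635776).
1 + z²/n = 1.012131.
Adjusted center: (0.23035 + z²/(2n))/1.012131 = 0.23358.
Radicand: p̂(1−p̂)/n + z²/(4n²) = 0.000324109 + 0.000005544 = 0.000329653.
Half-width = 2.576·√0.000329653/1.012131 = 0.04621.
CI: 0.23358 ± 0.04621 = (0.1874, 0.2798).

(0.1874, 0.2798)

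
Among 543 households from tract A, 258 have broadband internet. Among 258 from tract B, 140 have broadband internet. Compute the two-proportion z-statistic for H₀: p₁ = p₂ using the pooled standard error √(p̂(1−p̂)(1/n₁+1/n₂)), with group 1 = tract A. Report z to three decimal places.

z = -1.785

Sample proportions: p̂₁ = 258/543 = 0.47514 and p̂₂ = 140/258 = 0.54264.
Pooled p̂ = (258+140)/(543+258) = 398/801 = 0.49688.
SE = √[p̂(1−p̂)(1/n₁+1/n₂)] = √[0.49688·0.50312·(1/543+1/258)] ≈ 0.037807.
z = (p̂₁ − p̂₂)/SE = (0.47514 − 0.54264)/0.037807 = -0.06750/0.037807 = -1.785.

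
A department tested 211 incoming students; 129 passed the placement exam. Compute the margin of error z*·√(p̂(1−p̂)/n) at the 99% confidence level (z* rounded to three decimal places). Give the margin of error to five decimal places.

ME = 0.08644

p̂ = 129/211 = 0.61137.
Standard error of p̂: √(0.237596/211) = √0.001126046 = 0.033557.
The 99% critical value is z* = 2.576.
ME = 2.576·0.033557 = 0.08644.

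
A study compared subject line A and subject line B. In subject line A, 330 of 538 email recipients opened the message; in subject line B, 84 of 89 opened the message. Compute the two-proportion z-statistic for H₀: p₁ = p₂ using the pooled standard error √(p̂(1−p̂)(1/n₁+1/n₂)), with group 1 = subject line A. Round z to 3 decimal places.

Sample proportions: p̂₁ = 330/538 = 0.61338 and p̂₂ = 84/89 = 0.94382.
Pooling: p̂ = 414/627 = 0.66029.
SE = √[p̂(1−p̂)(1/n₁+1/n₂)] = √[0.66029·0.33971·(1/538+1/89)] ≈ 0.054196.
z = (p̂₁ − p̂₂)/SE = (0.61338 − 0.94382)/0.054196 = -0.33044/0.054196 = -6.097.

z = -6.097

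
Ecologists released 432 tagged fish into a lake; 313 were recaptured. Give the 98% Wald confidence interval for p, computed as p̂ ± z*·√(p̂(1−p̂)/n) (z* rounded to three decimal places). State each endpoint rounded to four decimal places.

(0.6745, 0.7745)

With x = 313 successes in n = 432, p̂ = 0.72454.
SE(p̂) = √(0.72454·0.27546/432) = 0.021494.
For 98% confidence, z* = 2.326.
Margin = 2.326·0.021494 = 0.05000.
CI: 0.72454 ± 0.05000 = (0.6745, 0.7745).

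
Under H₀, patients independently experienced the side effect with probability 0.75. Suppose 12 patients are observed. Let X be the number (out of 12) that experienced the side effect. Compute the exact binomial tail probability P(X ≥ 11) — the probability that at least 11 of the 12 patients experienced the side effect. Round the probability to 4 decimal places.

P = 0.1584

X ~ Binomial(n=12, p=0.75).
P(X ≥ 11) = C(12,11)·0.75^11·0.25^1 + C(12,12)·0.75^12·0.25^0.
= 0.126705 + 0.031676 = 0.1584.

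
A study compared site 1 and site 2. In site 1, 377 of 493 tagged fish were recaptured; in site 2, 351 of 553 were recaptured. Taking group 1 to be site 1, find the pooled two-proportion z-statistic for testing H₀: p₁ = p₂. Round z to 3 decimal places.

z = 4.562

Sample proportions: p̂₁ = 377/493 = 0.76471 and p̂₂ = 351/553 = 0.63472.
Pooled p̂ = (377+351)/(493+553) = 728/1046 = 0.69598.
SE = √[p̂(1−p̂)(1/n₁+1/n₂)] = √[0.69598·0.30402·(1/493+1/553)] ≈ 0.028492.
z = 0.12999/0.028492 = 4.562.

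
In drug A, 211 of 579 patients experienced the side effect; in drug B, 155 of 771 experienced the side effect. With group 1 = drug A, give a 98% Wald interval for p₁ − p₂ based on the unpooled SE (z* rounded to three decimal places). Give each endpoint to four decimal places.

(0.1060, 0.2208)

p̂₁ = 0.36442, p̂₂ = 0.20104, so the observed difference is 0.16338.
Unpooled SE = √(p̂₁(1−p̂₁)/n₁ + p̂₂(1−p̂₂)/n₂) = √(0.000400032 + 0.000208329) = 0.024665.
The 98% critical value is z* = 2.326. Margin of error = 0.05737.
So the interval runs from 0.1060 to 0.2208.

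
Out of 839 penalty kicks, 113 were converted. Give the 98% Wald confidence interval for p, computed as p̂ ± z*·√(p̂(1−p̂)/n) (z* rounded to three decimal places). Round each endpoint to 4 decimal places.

With x = 113 successes in n = 839, p̂ = 0.13468.
SE(p̂) = √(0.13468·0.86532/839) = 0.011786.
z* = 2.326 at the 98% level.
Margin = 2.326·0.011786 = 0.02741.
Interval: 0.13468 ± 0.02741 → (0.1073, 0.1621).

(0.1073, 0.1621)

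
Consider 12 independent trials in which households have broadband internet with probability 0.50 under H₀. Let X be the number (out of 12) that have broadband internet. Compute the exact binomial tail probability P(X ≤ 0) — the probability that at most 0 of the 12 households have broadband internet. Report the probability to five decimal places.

X is binomial with n = 12 and p = 0.50.
P(X ≤ 0) = C(12,0)·0.50^0·0.50^12.
= 0.000244 = 0.00024.

P = 0.00024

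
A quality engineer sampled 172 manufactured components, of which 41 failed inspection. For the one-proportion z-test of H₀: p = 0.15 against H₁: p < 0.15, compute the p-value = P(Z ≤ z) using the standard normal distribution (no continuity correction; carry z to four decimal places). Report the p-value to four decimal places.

p-value = 0.9994

The sample proportion is 41/172 = 0.23837.
SE₀ = √(0.15·0.85/172) = 0.027226.
Test statistic (full precision, shown to 4 dp): z = (41/172 − 0.15)/SE₀ ≈ 3.2458.
p-value = P(Z ≤ z) with z = 3.2458 → 0.9994.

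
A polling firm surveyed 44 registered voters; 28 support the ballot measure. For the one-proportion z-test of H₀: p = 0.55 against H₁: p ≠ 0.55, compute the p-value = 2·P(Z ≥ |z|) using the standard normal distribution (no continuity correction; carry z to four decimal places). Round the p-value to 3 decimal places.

With x = 28 successes in n = 44, p̂ = 0.63636.
Under H₀, SE = √(p₀(1−p₀)/n) = √(0.55·0.45/44) = √0.005625000 = 0.075000.
z = (p̂ − p₀)/SE = (28/44 − 0.55)/0.075000 ≈ 1.1515.
p-value = 2·P(Z ≥ |z|) with z = 1.1515 → 0.250.

p-value = 0.250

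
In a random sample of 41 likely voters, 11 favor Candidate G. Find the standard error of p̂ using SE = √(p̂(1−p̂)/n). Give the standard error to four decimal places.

Sample proportion p̂ = 11/41 = 0.26829.
p̂(1−p̂) = 0.196310.
SE = √(0.196310/41) = √0.004788049 = 0.0692.

SE = 0.0692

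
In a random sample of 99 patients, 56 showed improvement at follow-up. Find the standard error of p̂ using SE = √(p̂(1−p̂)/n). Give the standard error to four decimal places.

With x = 56 successes in n = 99, p̂ = 0.56566.
p̂(1−p̂) = 0.56566·0.43434 = 0.245689.
SE = √(0.245689/99) = 0.0498.

SE = 0.0498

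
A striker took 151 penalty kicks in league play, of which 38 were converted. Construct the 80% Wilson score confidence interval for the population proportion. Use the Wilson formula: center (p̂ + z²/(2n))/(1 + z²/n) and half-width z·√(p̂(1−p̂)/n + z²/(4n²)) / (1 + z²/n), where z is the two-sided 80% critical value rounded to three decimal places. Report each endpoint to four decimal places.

Here p̂ = 38/151 = 0.25166 and z = 1.282 (z² = 1.643524).
Denominator 1 + z²/n = 1 + 1.643524/151 = 1.010884.
Adjusted center: (0.25166 + z²/(2n))/1.010884 = 0.25433.
Radicand: p̂(1−p̂)/n + z²/(4n²) = 0.001247186 + 0.000018020 = 0.001265206.
Half-width = 1.282·√0.001265206/1.010884 = 0.04511.
So the interval runs from 0.2092 to 0.2994.

(0.2092, 0.2994)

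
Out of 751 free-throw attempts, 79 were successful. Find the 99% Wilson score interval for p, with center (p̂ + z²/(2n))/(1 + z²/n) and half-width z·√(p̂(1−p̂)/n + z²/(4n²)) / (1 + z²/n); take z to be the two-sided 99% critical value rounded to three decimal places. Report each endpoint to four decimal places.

(0.0797, 0.1376)

p̂ = 79/751 = 0.10519; z = 2.576, so z² = 6.635776.
Denominator 1 + z²/n = 1 + 6.635776/751 = 1.008836.
Center = (0.10519 + 0.004418)/1.008836 = 0.10865.
Radicand: p̂(1−p̂)/n + z²/(4n²) = 0.000125336 + 0.000002941 = 0.000128277.
Half-width = z·√(radicand)/denom = 2.576·0.011326/1.008836 = 0.02892.
So the interval runs from 0.0797 to 0.1376.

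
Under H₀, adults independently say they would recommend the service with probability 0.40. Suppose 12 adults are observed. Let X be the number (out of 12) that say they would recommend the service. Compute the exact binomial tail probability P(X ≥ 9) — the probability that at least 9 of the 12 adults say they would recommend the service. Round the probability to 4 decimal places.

X is binomial with n = 12 and p = 0.40.
P(X ≥ 9) = C(12,9)·0.40^9·0.60^3 + C(12,10)·0.40^10·0.60^2 + C(12,11)·0.40^11·0.60^1 + C(12,12)·0.40^12·0.60^0.
= 0.012457 + 0.002491 + 0.000302 + 0.000017 = 0.0153.

P = 0.0153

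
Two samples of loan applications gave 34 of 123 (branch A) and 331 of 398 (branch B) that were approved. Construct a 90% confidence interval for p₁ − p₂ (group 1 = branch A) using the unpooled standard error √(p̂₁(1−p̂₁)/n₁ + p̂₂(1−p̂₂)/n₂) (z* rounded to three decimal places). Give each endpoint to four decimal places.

(-0.6284, -0.4821)

p̂₁ = 0.27642, p̂₂ = 0.83166, so the observed difference is -0.55524.
SE = √(0.001626124 + 0.000351766) = √0.001977890 = 0.044473.
The 90% critical value is z* = 1.645. Margin of error = 0.07316.
So the interval runs from -0.6284 to -0.4821.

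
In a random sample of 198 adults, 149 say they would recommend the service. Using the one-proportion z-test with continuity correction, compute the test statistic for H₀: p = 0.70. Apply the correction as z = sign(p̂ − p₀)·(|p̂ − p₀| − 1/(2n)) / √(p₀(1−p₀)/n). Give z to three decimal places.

z = 1.535

Sample proportion p̂ = 149/198 = 0.75253. p̂ − p₀ = 0.052525.
1/(2n) = 0.002525.
Corrected numerator: |0.052525| − 0.002525 = 0.050000.
Under H₀, SE = √(p₀(1−p₀)/n) = √(0.70·0.30/198) = √0.001060606 = 0.032567.
z = (+)0.050000/0.032567 = 1.535.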